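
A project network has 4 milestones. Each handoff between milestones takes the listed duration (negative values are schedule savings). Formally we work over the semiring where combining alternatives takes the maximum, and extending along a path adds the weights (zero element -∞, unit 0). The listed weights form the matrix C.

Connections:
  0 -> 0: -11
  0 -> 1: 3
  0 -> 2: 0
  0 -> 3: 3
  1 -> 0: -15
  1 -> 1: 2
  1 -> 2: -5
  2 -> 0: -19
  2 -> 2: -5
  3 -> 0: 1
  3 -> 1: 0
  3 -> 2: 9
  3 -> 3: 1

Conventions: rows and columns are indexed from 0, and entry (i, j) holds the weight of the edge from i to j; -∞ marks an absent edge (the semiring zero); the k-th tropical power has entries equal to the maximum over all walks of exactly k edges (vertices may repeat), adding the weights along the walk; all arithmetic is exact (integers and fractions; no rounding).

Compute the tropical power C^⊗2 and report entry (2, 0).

C^⊗2:
  [4, 5, 12, 4]
  [-13, 4, -3, -12]
  [-24, -16, -10, -16]
  [2, 4, 10, 4]
Key observation: the optimum is the walk 2->2->0, with weight (-5) + (-19) = -24.
Optimal value attained by: walk 2->2->0.
Answer: (C^⊗2)[2][0] = -24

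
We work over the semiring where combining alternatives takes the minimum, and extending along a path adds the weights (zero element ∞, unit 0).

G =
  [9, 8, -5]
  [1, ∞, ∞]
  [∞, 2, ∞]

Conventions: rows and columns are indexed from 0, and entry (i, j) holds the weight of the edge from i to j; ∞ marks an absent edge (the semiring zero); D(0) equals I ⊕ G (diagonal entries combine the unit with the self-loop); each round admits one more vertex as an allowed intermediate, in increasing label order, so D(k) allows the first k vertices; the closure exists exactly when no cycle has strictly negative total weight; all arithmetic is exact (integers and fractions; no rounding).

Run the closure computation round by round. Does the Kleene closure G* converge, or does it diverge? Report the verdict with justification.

D(0):
  [0, 8, -5]
  [1, 0, ∞]
  [∞, 2, 0]
D(1):
  [0, 8, -5]
  [1, 0, -4]
  [∞, 2, 0]
Detection: at round 2, diagonal entry (2, 2) turns strictly negative.
Key observation: the cycle 2->1->0->2 has total weight 2 + 1 + (-5), which is strictly negative.
Answer: DIVERGES — negative cycle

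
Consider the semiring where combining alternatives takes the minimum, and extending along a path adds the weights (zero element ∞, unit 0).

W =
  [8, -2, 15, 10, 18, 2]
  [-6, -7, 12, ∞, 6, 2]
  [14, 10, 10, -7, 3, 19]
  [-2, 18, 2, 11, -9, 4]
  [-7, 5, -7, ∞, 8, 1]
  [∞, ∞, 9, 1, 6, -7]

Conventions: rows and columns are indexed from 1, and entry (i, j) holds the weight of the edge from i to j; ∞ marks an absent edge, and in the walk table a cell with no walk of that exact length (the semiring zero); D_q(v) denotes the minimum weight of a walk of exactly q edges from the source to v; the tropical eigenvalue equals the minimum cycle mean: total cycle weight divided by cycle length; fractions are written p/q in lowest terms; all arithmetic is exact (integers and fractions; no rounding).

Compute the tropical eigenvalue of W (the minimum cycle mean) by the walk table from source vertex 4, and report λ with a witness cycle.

q=0: [∞, ∞, ∞, 0, ∞, ∞]
q=1: [-2, 18, 2, 11, -9, 4]
q=2: [-16, -4, -16, -5, -1, -8]
q=3: [-10, -18, -8, -23, -14, -15]
q=4: [-25, -25, -21, -15, -32, -22]
q=5: [-39, -32, -39, -28, -24, -31]
q=6: [-38, -41, -31, -46, -37, -38]
Optimal cycle mean attained by: cycle 3->4->5->3, total (-7) + (-9) + (-7), length 3.
Answer: λ = -23/3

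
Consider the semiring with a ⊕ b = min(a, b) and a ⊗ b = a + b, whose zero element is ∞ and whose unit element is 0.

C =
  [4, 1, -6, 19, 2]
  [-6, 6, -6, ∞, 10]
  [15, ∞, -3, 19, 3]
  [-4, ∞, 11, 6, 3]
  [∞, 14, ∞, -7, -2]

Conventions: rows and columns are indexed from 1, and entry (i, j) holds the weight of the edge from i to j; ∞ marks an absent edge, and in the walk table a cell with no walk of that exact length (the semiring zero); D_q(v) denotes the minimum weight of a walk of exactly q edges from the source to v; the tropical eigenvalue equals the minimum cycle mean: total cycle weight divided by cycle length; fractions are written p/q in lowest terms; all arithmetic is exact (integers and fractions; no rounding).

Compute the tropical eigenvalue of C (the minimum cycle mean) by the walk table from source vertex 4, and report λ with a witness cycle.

q=0: [∞, ∞, ∞, 0, ∞]
q=1: [-4, ∞, 11, 6, 3]
q=2: [0, -3, -10, -4, -2]
q=3: [-9, 1, -13, -9, -7]
q=4: [-13, -8, -16, -14, -10]
q=5: [-18, -12, -19, -17, -13]
Optimal cycle mean attained by: cycle 1->3->5->4->1, total (-6) + 3 + (-7) + (-4), length 4.
Answer: λ = -7/2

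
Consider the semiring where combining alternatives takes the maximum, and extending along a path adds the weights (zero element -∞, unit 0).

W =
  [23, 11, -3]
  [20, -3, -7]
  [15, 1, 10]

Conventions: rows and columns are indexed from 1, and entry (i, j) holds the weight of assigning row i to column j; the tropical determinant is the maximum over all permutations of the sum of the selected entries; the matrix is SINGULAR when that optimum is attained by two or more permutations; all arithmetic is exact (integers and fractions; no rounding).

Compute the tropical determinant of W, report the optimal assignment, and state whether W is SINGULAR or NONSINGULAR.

σ = (1, 2, 3): 23 + (-3) + 10 = 30
σ = (1, 3, 2): 23 + (-7) + 1 = 17
σ = (2, 1, 3): 11 + 20 + 10 = 41
σ = (2, 3, 1): 11 + (-7) + 15 = 19
σ = (3, 1, 2): (-3) + 20 + 1 = 18
σ = (3, 2, 1): (-3) + (-3) + 15 = 9
Optimal value attained by: σ = (2, 1, 3).
Answer: det⊕(W) = 41; verdict: NONSINGULAR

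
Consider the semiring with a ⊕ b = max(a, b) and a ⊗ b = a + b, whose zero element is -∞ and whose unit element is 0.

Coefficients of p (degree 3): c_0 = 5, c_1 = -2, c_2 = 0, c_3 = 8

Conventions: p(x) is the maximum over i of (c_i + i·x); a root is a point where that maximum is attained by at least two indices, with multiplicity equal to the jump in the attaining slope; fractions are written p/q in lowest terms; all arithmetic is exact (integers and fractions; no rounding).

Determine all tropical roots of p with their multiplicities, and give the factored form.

hull edge (i=0, c=5) to (i=3, c=8): slope 1, span 3
Factored form: p(x) = 8 ⊗ (x ⊕ (-1)) ⊗ (x ⊕ (-1)) ⊗ (x ⊕ (-1))
Answer: roots = -1 (mult 3)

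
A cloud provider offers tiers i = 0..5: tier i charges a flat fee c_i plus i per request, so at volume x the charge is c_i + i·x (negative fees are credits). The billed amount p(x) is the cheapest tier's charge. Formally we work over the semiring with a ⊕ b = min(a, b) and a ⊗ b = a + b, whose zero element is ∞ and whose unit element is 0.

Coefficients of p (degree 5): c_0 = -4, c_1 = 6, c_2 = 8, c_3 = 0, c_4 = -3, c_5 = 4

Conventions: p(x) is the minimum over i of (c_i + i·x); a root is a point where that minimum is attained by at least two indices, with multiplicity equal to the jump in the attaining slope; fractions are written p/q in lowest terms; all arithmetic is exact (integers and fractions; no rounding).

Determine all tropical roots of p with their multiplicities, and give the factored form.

hull edge (i=0, c=-4) to (i=4, c=-3): slope 1/4, span 4
hull edge (i=4, c=-3) to (i=5, c=4): slope 7, span 1
Factored form: p(x) = 4 ⊗ (x ⊕ (-7)) ⊗ (x ⊕ (-1/4)) ⊗ (x ⊕ (-1/4)) ⊗ (x ⊕ (-1/4)) ⊗ (x ⊕ (-1/4))
Answer: roots = -7 (mult 1), -1/4 (mult 4)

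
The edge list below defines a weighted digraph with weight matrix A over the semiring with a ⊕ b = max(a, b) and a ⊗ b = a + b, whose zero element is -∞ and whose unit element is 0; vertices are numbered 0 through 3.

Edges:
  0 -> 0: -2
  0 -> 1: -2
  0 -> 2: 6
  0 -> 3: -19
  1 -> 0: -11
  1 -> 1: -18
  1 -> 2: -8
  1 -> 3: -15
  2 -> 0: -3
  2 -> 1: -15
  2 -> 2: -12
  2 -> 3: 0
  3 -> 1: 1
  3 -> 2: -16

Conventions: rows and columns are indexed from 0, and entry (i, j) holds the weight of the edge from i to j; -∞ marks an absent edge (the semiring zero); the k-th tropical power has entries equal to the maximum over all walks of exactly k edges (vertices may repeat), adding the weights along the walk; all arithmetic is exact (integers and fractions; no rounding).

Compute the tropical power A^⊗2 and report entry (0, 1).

A^⊗2:
  [3, -4, 4, 6]
  [-11, -13, -5, -8]
  [-5, 1, 3, -12]
  [-10, -17, -7, -14]
Key observation: the optimum is the walk 0->0->1, with weight (-2) + (-2) = -4.
Optimal value attained by: walk 0->0->1.
Answer: (A^⊗2)[0][1] = -4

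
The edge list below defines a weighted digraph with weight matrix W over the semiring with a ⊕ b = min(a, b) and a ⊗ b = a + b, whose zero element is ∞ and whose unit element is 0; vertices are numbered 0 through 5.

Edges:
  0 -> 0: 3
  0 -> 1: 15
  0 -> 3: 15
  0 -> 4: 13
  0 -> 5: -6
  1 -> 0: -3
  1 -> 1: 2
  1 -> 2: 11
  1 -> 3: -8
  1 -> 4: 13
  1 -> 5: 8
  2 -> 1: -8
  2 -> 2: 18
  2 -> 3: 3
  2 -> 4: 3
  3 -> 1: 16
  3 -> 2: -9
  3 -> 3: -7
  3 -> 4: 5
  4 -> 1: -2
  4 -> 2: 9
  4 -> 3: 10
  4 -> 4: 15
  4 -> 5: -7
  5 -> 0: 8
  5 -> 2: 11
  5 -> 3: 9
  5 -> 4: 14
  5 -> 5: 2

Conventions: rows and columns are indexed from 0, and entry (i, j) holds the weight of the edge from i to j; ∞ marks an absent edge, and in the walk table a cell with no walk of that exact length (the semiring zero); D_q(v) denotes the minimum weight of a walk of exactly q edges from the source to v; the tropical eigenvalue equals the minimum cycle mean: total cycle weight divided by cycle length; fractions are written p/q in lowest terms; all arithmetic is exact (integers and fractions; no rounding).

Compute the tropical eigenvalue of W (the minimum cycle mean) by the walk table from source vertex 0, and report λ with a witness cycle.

q=0: [0, ∞, ∞, ∞, ∞, ∞]
q=1: [3, 15, ∞, 15, 13, -6]
q=2: [2, 11, 5, 3, 8, -4]
q=3: [4, -3, -6, -4, 8, -4]
q=4: [-6, -14, -13, -11, -3, -2]
q=5: [-17, -21, -20, -22, -10, -12]
q=6: [-24, -28, -31, -29, -17, -23]
Optimal cycle mean attained by: cycle 1->3->2->1, total (-8) + (-9) + (-8), length 3.
Answer: λ = -25/3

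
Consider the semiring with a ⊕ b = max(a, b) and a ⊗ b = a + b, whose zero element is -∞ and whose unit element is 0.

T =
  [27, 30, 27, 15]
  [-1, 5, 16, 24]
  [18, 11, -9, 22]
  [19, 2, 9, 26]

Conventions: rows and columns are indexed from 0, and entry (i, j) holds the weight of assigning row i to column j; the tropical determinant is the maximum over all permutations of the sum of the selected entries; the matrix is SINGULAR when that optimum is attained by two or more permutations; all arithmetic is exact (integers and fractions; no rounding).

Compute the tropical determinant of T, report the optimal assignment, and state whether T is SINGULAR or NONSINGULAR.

σ = (0, 1, 2, 3): 27 + 5 + (-9) + 26 = 49
σ = (0, 1, 3, 2): 27 + 5 + 22 + 9 = 63
σ = (0, 2, 1, 3): 27 + 16 + 11 + 26 = 80
σ = (0, 2, 3, 1): 27 + 16 + 22 + 2 = 67
σ = (0, 3, 1, 2): 27 + 24 + 11 + 9 = 71
σ = (0, 3, 2, 1): 27 + 24 + (-9) + 2 = 44
σ = (1, 0, 2, 3): 30 + (-1) + (-9) + 26 = 46
σ = (1, 0, 3, 2): 30 + (-1) + 22 + 9 = 60
σ = (1, 2, 0, 3): 30 + 16 + 18 + 26 = 90
σ = (1, 2, 3, 0): 30 + 16 + 22 + 19 = 87
σ = (1, 3, 0, 2): 30 + 24 + 18 + 9 = 81
σ = (1, 3, 2, 0): 30 + 24 + (-9) + 19 = 64
σ = (2, 0, 1, 3): 27 + (-1) + 11 + 26 = 63
σ = (2, 0, 3, 1): 27 + (-1) + 22 + 2 = 50
σ = (2, 1, 0, 3): 27 + 5 + 18 + 26 = 76
σ = (2, 1, 3, 0): 27 + 5 + 22 + 19 = 73
σ = (2, 3, 0, 1): 27 + 24 + 18 + 2 = 71
σ = (2, 3, 1, 0): 27 + 24 + 11 + 19 = 81
σ = (3, 0, 1, 2): 15 + (-1) + 11 + 9 = 34
σ = (3, 0, 2, 1): 15 + (-1) + (-9) + 2 = 7
σ = (3, 1, 0, 2): 15 + 5 + 18 + 9 = 47
σ = (3, 1, 2, 0): 15 + 5 + (-9) + 19 = 30
σ = (3, 2, 0, 1): 15 + 16 + 18 + 2 = 51
σ = (3, 2, 1, 0): 15 + 16 + 11 + 19 = 61
Optimal value attained by: σ = (1, 2, 0, 3).
Answer: det⊕(T) = 90; verdict: NONSINGULAR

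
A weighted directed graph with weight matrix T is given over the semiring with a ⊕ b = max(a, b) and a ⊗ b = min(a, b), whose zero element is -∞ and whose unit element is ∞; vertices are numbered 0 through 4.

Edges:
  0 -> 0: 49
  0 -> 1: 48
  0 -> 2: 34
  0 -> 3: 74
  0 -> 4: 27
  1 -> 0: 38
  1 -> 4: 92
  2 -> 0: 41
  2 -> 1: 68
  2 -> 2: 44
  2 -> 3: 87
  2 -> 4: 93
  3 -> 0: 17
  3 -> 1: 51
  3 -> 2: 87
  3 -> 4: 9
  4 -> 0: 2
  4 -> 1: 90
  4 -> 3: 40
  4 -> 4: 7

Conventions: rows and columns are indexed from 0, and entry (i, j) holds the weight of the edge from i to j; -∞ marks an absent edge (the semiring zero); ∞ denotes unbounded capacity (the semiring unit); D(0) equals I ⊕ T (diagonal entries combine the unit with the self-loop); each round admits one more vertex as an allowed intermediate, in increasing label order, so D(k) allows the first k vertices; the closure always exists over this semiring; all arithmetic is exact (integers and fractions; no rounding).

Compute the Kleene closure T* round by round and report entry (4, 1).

D(0):
  [∞, 48, 34, 74, 27]
  [38, ∞, -∞, -∞, 92]
  [41, 68, ∞, 87, 93]
  [17, 51, 87, ∞, 9]
  [2, 90, -∞, 40, ∞]
D(1):
  [∞, 48, 34, 74, 27]
  [38, ∞, 34, 38, 92]
  [41, 68, ∞, 87, 93]
  [17, 51, 87, ∞, 17]
  [2, 90, 2, 40, ∞]
D(2):
  [∞, 48, 34, 74, 48]
  [38, ∞, 34, 38, 92]
  [41, 68, ∞, 87, 93]
  [38, 51, 87, ∞, 51]
  [38, 90, 34, 40, ∞]
D(3):
  [∞, 48, 34, 74, 48]
  [38, ∞, 34, 38, 92]
  [41, 68, ∞, 87, 93]
  [41, 68, 87, ∞, 87]
  [38, 90, 34, 40, ∞]
D(4):
  [∞, 68, 74, 74, 74]
  [38, ∞, 38, 38, 92]
  [41, 68, ∞, 87, 93]
  [41, 68, 87, ∞, 87]
  [40, 90, 40, 40, ∞]
D(5):
  [∞, 74, 74, 74, 74]
  [40, ∞, 40, 40, 92]
  [41, 90, ∞, 87, 93]
  [41, 87, 87, ∞, 87]
  [40, 90, 40, 40, ∞]
Answer: T*[4][1] = 90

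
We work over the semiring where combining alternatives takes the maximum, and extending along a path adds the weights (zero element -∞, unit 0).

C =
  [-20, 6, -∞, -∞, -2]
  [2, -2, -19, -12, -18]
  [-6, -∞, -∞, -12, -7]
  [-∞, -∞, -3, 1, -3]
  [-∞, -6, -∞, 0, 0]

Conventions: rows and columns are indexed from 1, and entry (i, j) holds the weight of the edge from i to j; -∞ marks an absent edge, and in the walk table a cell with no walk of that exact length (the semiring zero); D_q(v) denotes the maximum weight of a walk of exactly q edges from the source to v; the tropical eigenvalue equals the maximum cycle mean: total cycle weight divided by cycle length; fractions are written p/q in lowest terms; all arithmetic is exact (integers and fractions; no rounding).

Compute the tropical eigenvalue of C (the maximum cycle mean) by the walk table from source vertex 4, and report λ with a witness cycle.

q=0: [-∞, -∞, -∞, 0, -∞]
q=1: [-∞, -∞, -3, 1, -3]
q=2: [-9, -9, -2, 2, -2]
q=3: [-7, -3, -1, 3, -1]
q=4: [-1, -1, 0, 4, 0]
q=5: [1, 5, 1, 5, 1]
Optimal cycle mean attained by: cycle 1->2->1, total 6 + 2, length 2.
Answer: λ = 4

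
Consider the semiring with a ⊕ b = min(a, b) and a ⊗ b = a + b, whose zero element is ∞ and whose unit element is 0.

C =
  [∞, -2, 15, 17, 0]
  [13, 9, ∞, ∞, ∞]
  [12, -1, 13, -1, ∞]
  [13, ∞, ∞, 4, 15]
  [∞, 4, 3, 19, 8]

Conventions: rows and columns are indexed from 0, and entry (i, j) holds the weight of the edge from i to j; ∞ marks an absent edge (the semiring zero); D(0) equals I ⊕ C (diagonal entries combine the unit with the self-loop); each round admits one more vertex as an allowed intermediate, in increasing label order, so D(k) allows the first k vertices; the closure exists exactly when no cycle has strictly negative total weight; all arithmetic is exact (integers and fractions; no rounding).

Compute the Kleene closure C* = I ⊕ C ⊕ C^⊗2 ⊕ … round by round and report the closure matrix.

D(0):
  [0, -2, 15, 17, 0]
  [13, 0, ∞, ∞, ∞]
  [12, -1, 0, -1, ∞]
  [13, ∞, ∞, 0, 15]
  [∞, 4, 3, 19, 0]
D(1):
  [0, -2, 15, 17, 0]
  [13, 0, 28, 30, 13]
  [12, -1, 0, -1, 12]
  [13, 11, 28, 0, 13]
  [∞, 4, 3, 19, 0]
D(2):
  [0, -2, 15, 17, 0]
  [13, 0, 28, 30, 13]
  [12, -1, 0, -1, 12]
  [13, 11, 28, 0, 13]
  [17, 4, 3, 19, 0]
D(3):
  [0, -2, 15, 14, 0]
  [13, 0, 28, 27, 13]
  [12, -1, 0, -1, 12]
  [13, 11, 28, 0, 13]
  [15, 2, 3, 2, 0]
D(4):
  [0, -2, 15, 14, 0]
  [13, 0, 28, 27, 13]
  [12, -1, 0, -1, 12]
  [13, 11, 28, 0, 13]
  [15, 2, 3, 2, 0]
D(5):
  [0, -2, 3, 2, 0]
  [13, 0, 16, 15, 13]
  [12, -1, 0, -1, 12]
  [13, 11, 16, 0, 13]
  [15, 2, 3, 2, 0]
Answer: C* = [[0, -2, 3, 2, 0], [13, 0, 16, 15, 13], [12, -1, 0, -1, 12], [13, 11, 16, 0, 13], [15, 2, 3, 2, 0]]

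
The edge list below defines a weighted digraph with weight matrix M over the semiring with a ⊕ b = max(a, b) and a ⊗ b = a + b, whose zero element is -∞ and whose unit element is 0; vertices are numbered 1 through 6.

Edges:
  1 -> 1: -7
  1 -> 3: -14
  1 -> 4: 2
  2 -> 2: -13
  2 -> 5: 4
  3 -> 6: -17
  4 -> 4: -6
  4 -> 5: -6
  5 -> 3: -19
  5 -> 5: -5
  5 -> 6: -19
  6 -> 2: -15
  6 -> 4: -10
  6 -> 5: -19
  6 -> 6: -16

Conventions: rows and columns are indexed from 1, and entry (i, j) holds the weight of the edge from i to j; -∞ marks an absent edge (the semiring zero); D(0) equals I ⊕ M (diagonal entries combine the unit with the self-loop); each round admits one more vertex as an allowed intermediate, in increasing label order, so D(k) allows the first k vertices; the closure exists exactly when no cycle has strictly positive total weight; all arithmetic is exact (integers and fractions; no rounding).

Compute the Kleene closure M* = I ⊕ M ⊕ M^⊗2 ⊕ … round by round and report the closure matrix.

D(0):
  [0, -∞, -14, 2, -∞, -∞]
  [-∞, 0, -∞, -∞, 4, -∞]
  [-∞, -∞, 0, -∞, -∞, -17]
  [-∞, -∞, -∞, 0, -6, -∞]
  [-∞, -∞, -19, -∞, 0, -19]
  [-∞, -15, -∞, -10, -19, 0]
D(1):
  [0, -∞, -14, 2, -∞, -∞]
  [-∞, 0, -∞, -∞, 4, -∞]
  [-∞, -∞, 0, -∞, -∞, -17]
  [-∞, -∞, -∞, 0, -6, -∞]
  [-∞, -∞, -19, -∞, 0, -19]
  [-∞, -15, -∞, -10, -19, 0]
D(2):
  [0, -∞, -14, 2, -∞, -∞]
  [-∞, 0, -∞, -∞, 4, -∞]
  [-∞, -∞, 0, -∞, -∞, -17]
  [-∞, -∞, -∞, 0, -6, -∞]
  [-∞, -∞, -19, -∞, 0, -19]
  [-∞, -15, -∞, -10, -11, 0]
D(3):
  [0, -∞, -14, 2, -∞, -31]
  [-∞, 0, -∞, -∞, 4, -∞]
  [-∞, -∞, 0, -∞, -∞, -17]
  [-∞, -∞, -∞, 0, -6, -∞]
  [-∞, -∞, -19, -∞, 0, -19]
  [-∞, -15, -∞, -10, -11, 0]
D(4):
  [0, -∞, -14, 2, -4, -31]
  [-∞, 0, -∞, -∞, 4, -∞]
  [-∞, -∞, 0, -∞, -∞, -17]
  [-∞, -∞, -∞, 0, -6, -∞]
  [-∞, -∞, -19, -∞, 0, -19]
  [-∞, -15, -∞, -10, -11, 0]
D(5):
  [0, -∞, -14, 2, -4, -23]
  [-∞, 0, -15, -∞, 4, -15]
  [-∞, -∞, 0, -∞, -∞, -17]
  [-∞, -∞, -25, 0, -6, -25]
  [-∞, -∞, -19, -∞, 0, -19]
  [-∞, -15, -30, -10, -11, 0]
D(6):
  [0, -38, -14, 2, -4, -23]
  [-∞, 0, -15, -25, 4, -15]
  [-∞, -32, 0, -27, -28, -17]
  [-∞, -40, -25, 0, -6, -25]
  [-∞, -34, -19, -29, 0, -19]
  [-∞, -15, -30, -10, -11, 0]
Answer: M* = [[0, -38, -14, 2, -4, -23], [-∞, 0, -15, -25, 4, -15], [-∞, -32, 0, -27, -28, -17], [-∞, -40, -25, 0, -6, -25], [-∞, -34, -19, -29, 0, -19], [-∞, -15, -30, -10, -11, 0]]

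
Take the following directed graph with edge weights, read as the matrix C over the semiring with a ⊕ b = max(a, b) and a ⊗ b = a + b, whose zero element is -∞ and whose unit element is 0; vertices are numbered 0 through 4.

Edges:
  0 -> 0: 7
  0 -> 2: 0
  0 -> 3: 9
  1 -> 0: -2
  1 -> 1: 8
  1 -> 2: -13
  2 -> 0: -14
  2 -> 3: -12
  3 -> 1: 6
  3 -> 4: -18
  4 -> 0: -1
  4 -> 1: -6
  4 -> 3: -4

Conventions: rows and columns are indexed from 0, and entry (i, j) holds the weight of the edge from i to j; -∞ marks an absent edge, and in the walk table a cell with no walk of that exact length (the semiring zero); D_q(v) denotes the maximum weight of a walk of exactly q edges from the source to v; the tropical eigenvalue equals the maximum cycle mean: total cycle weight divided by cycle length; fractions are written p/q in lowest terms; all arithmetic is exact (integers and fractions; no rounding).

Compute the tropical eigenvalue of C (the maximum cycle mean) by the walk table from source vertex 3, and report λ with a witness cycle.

q=0: [-∞, -∞, -∞, 0, -∞]
q=1: [-∞, 6, -∞, -∞, -18]
q=2: [4, 14, -7, -22, -∞]
q=3: [12, 22, 4, 13, -40]
q=4: [20, 30, 12, 21, -5]
q=5: [28, 38, 20, 29, 3]
Optimal cycle mean attained by: cycle 1->1, total 8, length 1.
Answer: λ = 8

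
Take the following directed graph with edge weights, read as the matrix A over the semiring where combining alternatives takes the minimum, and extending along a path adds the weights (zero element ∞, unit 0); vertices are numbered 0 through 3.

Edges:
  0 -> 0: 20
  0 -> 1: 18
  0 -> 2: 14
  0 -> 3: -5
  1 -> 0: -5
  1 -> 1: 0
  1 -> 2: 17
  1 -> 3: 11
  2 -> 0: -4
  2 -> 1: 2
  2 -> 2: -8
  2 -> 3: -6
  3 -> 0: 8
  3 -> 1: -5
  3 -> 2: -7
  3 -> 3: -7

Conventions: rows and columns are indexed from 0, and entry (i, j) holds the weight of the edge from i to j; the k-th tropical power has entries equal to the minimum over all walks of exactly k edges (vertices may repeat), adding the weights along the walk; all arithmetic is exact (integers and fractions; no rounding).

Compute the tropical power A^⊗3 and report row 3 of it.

A^⊗2:
  [3, -10, -12, -12]
  [-5, 0, 4, -10]
  [-12, -11, -16, -14]
  [-11, -12, -15, -14]
A^⊗3:
  [-16, -17, -20, -19]
  [-5, -15, -17, -17]
  [-20, -19, -24, -22]
  [-19, -19, -23, -21]
Answer: row 3 of A^⊗3 = [-19, -19, -23, -21]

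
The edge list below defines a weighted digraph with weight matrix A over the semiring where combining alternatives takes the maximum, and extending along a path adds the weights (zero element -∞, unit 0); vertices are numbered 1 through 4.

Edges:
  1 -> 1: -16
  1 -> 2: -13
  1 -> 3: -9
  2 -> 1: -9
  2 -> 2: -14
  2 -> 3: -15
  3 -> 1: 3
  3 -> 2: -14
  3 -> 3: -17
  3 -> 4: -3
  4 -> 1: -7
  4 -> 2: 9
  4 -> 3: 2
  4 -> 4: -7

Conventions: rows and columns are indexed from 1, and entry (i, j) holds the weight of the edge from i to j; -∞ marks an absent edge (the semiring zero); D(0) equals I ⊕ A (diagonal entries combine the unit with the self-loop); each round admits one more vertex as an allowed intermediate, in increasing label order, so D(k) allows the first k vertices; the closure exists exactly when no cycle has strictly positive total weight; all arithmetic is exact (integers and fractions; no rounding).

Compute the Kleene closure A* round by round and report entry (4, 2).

D(0):
  [0, -13, -9, -∞]
  [-9, 0, -15, -∞]
  [3, -14, 0, -3]
  [-7, 9, 2, 0]
D(1):
  [0, -13, -9, -∞]
  [-9, 0, -15, -∞]
  [3, -10, 0, -3]
  [-7, 9, 2, 0]
D(2):
  [0, -13, -9, -∞]
  [-9, 0, -15, -∞]
  [3, -10, 0, -3]
  [0, 9, 2, 0]
D(3):
  [0, -13, -9, -12]
  [-9, 0, -15, -18]
  [3, -10, 0, -3]
  [5, 9, 2, 0]
D(4):
  [0, -3, -9, -12]
  [-9, 0, -15, -18]
  [3, 6, 0, -3]
  [5, 9, 2, 0]
Answer: A*[4][2] = 9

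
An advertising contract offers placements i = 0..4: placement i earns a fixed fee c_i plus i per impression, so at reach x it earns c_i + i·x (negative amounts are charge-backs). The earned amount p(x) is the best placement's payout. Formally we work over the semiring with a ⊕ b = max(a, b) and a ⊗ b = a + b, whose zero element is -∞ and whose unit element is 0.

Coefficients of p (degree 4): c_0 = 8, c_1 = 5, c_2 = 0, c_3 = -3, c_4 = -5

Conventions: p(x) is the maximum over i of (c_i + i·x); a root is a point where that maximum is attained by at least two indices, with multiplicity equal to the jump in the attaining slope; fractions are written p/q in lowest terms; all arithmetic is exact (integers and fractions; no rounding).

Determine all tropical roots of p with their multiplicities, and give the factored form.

hull edge (i=0, c=8) to (i=1, c=5): slope -3, span 1
hull edge (i=1, c=5) to (i=4, c=-5): slope -10/3, span 3
Factored form: p(x) = -5 ⊗ (x ⊕ 3) ⊗ (x ⊕ 10/3) ⊗ (x ⊕ 10/3) ⊗ (x ⊕ 10/3)
Answer: roots = 3 (mult 1), 10/3 (mult 3)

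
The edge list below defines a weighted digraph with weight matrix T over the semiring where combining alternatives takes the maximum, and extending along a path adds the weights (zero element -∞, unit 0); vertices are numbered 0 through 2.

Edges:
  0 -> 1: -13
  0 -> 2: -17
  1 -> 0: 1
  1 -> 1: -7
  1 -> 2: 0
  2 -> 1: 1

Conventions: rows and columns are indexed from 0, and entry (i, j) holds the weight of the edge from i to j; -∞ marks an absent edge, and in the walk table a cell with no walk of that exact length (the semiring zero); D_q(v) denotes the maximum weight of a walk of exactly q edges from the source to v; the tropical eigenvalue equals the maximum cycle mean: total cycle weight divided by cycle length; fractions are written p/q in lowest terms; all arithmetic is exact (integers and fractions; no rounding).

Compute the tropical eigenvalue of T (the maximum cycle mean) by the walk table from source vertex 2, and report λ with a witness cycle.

q=0: [-∞, -∞, 0]
q=1: [-∞, 1, -∞]
q=2: [2, -6, 1]
q=3: [-5, 2, -6]
Optimal cycle mean attained by: cycle 1->2->1, total 0 + 1, length 2.
Answer: λ = 1/2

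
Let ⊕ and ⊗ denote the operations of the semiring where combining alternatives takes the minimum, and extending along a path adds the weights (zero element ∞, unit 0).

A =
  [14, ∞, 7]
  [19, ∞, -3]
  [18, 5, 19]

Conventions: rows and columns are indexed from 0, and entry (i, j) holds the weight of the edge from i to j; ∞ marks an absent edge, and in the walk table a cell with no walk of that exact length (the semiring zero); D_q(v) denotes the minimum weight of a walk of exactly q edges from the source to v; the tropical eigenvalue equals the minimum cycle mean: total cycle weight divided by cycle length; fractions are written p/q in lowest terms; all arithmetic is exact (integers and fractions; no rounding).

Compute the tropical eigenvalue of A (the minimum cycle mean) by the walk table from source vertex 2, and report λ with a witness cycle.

q=0: [∞, ∞, 0]
q=1: [18, 5, 19]
q=2: [24, 24, 2]
q=3: [20, 7, 21]
Optimal cycle mean attained by: cycle 1->2->1, total (-3) + 5, length 2.
Answer: λ = 1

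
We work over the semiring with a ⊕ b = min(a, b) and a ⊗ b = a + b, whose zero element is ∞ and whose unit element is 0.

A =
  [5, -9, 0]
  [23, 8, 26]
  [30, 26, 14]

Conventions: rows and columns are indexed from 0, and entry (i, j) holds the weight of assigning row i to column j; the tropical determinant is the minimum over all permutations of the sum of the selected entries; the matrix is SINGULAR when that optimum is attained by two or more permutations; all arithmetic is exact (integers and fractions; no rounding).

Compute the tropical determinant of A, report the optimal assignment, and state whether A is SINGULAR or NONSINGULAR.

σ = (0, 1, 2): 5 + 8 + 14 = 27
σ = (0, 2, 1): 5 + 26 + 26 = 57
σ = (1, 0, 2): (-9) + 23 + 14 = 28
σ = (1, 2, 0): (-9) + 26 + 30 = 47
σ = (2, 0, 1): 0 + 23 + 26 = 49
σ = (2, 1, 0): 0 + 8 + 30 = 38
Optimal value attained by: σ = (0, 1, 2).
Answer: det⊕(A) = 27; verdict: NONSINGULAR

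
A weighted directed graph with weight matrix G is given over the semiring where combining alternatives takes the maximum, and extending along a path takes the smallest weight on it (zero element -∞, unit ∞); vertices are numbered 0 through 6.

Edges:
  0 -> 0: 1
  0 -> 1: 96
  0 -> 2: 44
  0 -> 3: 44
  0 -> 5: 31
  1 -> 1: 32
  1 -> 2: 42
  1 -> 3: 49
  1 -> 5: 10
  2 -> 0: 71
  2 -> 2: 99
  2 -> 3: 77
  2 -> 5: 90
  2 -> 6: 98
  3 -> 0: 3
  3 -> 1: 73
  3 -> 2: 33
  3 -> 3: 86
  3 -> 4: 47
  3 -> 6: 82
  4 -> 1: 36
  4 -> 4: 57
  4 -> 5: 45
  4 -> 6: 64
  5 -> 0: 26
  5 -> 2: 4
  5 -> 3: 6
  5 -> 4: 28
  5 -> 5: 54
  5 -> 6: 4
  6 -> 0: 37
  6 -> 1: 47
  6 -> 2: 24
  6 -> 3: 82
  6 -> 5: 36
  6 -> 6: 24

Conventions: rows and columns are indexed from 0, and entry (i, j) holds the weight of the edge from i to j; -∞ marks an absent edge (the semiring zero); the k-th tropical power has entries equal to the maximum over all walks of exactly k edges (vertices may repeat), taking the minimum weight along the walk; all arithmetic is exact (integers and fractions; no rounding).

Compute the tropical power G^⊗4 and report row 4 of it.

G^⊗2:
  [44, 44, 44, 49, 44, 44, 44]
  [42, 49, 42, 49, 47, 42, 49]
  [71, 73, 99, 82, 47, 90, 98]
  [37, 73, 42, 86, 47, 45, 82]
  [37, 47, 36, 64, 57, 45, 57]
  [26, 28, 26, 26, 28, 54, 28]
  [26, 73, 42, 82, 47, 36, 82]
G^⊗3:
  [44, 49, 44, 49, 47, 44, 49]
  [42, 49, 42, 49, 47, 45, 49]
  [71, 73, 99, 82, 47, 90, 98]
  [42, 73, 42, 86, 47, 45, 82]
  [37, 64, 42, 64, 57, 45, 64]
  [28, 28, 28, 28, 28, 54, 28]
  [42, 73, 42, 82, 47, 45, 82]
G^⊗4:
  [44, 49, 44, 49, 47, 45, 49]
  [42, 49, 42, 49, 47, 45, 49]
  [71, 73, 99, 82, 47, 90, 98]
  [42, 73, 42, 86, 47, 45, 82]
  [42, 64, 42, 64, 57, 45, 64]
  [28, 28, 28, 28, 28, 54, 28]
  [42, 73, 42, 82, 47, 45, 82]
Answer: row 4 of G^⊗4 = [42, 64, 42, 64, 57, 45, 64]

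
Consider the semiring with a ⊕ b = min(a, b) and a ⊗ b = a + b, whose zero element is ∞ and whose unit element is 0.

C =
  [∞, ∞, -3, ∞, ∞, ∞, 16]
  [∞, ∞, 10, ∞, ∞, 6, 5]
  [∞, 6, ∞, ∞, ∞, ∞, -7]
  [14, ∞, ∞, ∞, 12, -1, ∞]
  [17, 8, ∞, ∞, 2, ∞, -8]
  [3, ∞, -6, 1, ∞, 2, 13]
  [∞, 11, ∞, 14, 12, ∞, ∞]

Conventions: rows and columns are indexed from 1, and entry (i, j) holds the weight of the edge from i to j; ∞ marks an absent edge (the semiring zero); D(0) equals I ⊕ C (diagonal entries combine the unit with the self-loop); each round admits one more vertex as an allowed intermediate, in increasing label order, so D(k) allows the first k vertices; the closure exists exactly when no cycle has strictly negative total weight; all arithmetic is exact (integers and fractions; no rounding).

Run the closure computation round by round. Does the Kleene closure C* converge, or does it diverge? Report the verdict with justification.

D(0):
  [0, ∞, -3, ∞, ∞, ∞, 16]
  [∞, 0, 10, ∞, ∞, 6, 5]
  [∞, 6, 0, ∞, ∞, ∞, -7]
  [14, ∞, ∞, 0, 12, -1, ∞]
  [17, 8, ∞, ∞, 0, ∞, -8]
  [3, ∞, -6, 1, ∞, 0, 13]
  [∞, 11, ∞, 14, 12, ∞, 0]
D(1):
  [0, ∞, -3, ∞, ∞, ∞, 16]
  [∞, 0, 10, ∞, ∞, 6, 5]
  [∞, 6, 0, ∞, ∞, ∞, -7]
  [14, ∞, 11, 0, 12, -1, 30]
  [17, 8, 14, ∞, 0, ∞, -8]
  [3, ∞, -6, 1, ∞, 0, 13]
  [∞, 11, ∞, 14, 12, ∞, 0]
D(2):
  [0, ∞, -3, ∞, ∞, ∞, 16]
  [∞, 0, 10, ∞, ∞, 6, 5]
  [∞, 6, 0, ∞, ∞, 12, -7]
  [14, ∞, 11, 0, 12, -1, 30]
  [17, 8, 14, ∞, 0, 14, -8]
  [3, ∞, -6, 1, ∞, 0, 13]
  [∞, 11, 21, 14, 12, 17, 0]
D(3):
  [0, 3, -3, ∞, ∞, 9, -10]
  [∞, 0, 10, ∞, ∞, 6, 3]
  [∞, 6, 0, ∞, ∞, 12, -7]
  [14, 17, 11, 0, 12, -1, 4]
  [17, 8, 14, ∞, 0, 14, -8]
  [3, 0, -6, 1, ∞, 0, -13]
  [∞, 11, 21, 14, 12, 17, 0]
D(4):
  [0, 3, -3, ∞, ∞, 9, -10]
  [∞, 0, 10, ∞, ∞, 6, 3]
  [∞, 6, 0, ∞, ∞, 12, -7]
  [14, 17, 11, 0, 12, -1, 4]
  [17, 8, 14, ∞, 0, 14, -8]
  [3, 0, -6, 1, 13, 0, -13]
  [28, 11, 21, 14, 12, 13, 0]
D(5):
  [0, 3, -3, ∞, ∞, 9, -10]
  [∞, 0, 10, ∞, ∞, 6, 3]
  [∞, 6, 0, ∞, ∞, 12, -7]
  [14, 17, 11, 0, 12, -1, 4]
  [17, 8, 14, ∞, 0, 14, -8]
  [3, 0, -6, 1, 13, 0, -13]
  [28, 11, 21, 14, 12, 13, 0]
D(6):
  [0, 3, -3, 10, 22, 9, -10]
  [9, 0, 0, 7, 19, 6, -7]
  [15, 6, 0, 13, 25, 12, -7]
  [2, -1, -7, 0, 12, -1, -14]
  [17, 8, 8, 15, 0, 14, -8]
  [3, 0, -6, 1, 13, 0, -13]
  [16, 11, 7, 14, 12, 13, 0]
D(7):
  [0, 1, -3, 4, 2, 3, -10]
  [9, 0, 0, 7, 5, 6, -7]
  [9, 4, 0, 7, 5, 6, -7]
  [2, -3, -7, 0, -2, -1, -14]
  [8, 3, -1, 6, 0, 5, -8]
  [3, -2, -6, 1, -1, 0, -13]
  [16, 11, 7, 14, 12, 13, 0]
Key observation: every diagonal entry stays at the unit through all rounds, so no improving cycle exists.
Answer: CONVERGES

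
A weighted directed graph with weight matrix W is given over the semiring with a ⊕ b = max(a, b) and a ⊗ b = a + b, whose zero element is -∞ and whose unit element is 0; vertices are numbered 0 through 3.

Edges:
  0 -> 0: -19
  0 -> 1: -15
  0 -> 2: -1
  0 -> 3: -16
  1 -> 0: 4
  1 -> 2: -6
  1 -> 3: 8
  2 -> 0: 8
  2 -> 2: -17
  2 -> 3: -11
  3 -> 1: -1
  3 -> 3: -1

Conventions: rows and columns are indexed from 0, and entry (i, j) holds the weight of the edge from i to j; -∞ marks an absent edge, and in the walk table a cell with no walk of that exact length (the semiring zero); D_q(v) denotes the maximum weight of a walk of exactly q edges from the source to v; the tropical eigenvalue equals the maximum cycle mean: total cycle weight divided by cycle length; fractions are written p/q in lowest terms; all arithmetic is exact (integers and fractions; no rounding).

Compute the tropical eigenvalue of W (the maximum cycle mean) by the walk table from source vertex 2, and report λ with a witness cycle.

q=0: [-∞, -∞, 0, -∞]
q=1: [8, -∞, -17, -11]
q=2: [-9, -7, 7, -8]
q=3: [15, -9, -10, 1]
q=4: [-2, 0, 14, 0]
Optimal cycle mean attained by: cycle 0->2->0, total (-1) + 8, length 2.
Answer: λ = 7/2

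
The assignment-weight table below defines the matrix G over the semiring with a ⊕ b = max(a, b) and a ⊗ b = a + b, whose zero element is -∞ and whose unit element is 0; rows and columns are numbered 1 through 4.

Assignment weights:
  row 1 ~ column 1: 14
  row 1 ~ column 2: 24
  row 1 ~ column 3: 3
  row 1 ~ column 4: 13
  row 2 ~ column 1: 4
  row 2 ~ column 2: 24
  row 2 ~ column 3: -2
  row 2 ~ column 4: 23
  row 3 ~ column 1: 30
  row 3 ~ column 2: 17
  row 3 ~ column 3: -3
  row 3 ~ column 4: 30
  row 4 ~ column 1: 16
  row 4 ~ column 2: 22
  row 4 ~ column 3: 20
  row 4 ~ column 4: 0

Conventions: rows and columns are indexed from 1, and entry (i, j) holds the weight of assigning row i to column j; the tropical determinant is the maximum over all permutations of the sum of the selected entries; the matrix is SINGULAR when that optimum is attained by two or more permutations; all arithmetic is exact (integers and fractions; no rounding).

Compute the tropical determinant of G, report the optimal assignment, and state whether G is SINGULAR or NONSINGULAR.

σ = (1, 2, 3, 4): 14 + 24 + (-3) + 0 = 35
σ = (1, 2, 4, 3): 14 + 24 + 30 + 20 = 88
σ = (1, 3, 2, 4): 14 + (-2) + 17 + 0 = 29
σ = (1, 3, 4, 2): 14 + (-2) + 30 + 22 = 64
σ = (1, 4, 2, 3): 14 + 23 + 17 + 20 = 74
σ = (1, 4, 3, 2): 14 + 23 + (-3) + 22 = 56
σ = (2, 1, 3, 4): 24 + 4 + (-3) + 0 = 25
σ = (2, 1, 4, 3): 24 + 4 + 30 + 20 = 78
σ = (2, 3, 1, 4): 24 + (-2) + 30 + 0 = 52
σ = (2, 3, 4, 1): 24 + (-2) + 30 + 16 = 68
σ = (2, 4, 1, 3): 24 + 23 + 30 + 20 = 97
σ = (2, 4, 3, 1): 24 + 23 + (-3) + 16 = 60
σ = (3, 1, 2, 4): 3 + 4 + 17 + 0 = 24
σ = (3, 1, 4, 2): 3 + 4 + 30 + 22 = 59
σ = (3, 2, 1, 4): 3 + 24 + 30 + 0 = 57
σ = (3, 2, 4, 1): 3 + 24 + 30 + 16 = 73
σ = (3, 4, 1, 2): 3 + 23 + 30 + 22 = 78
σ = (3, 4, 2, 1): 3 + 23 + 17 + 16 = 59
σ = (4, 1, 2, 3): 13 + 4 + 17 + 20 = 54
σ = (4, 1, 3, 2): 13 + 4 + (-3) + 22 = 36
σ = (4, 2, 1, 3): 13 + 24 + 30 + 20 = 87
σ = (4, 2, 3, 1): 13 + 24 + (-3) + 16 = 50
σ = (4, 3, 1, 2): 13 + (-2) + 30 + 22 = 63
σ = (4, 3, 2, 1): 13 + (-2) + 17 + 16 = 44
Optimal value attained by: σ = (2, 4, 1, 3).
Answer: det⊕(G) = 97; verdict: NONSINGULAR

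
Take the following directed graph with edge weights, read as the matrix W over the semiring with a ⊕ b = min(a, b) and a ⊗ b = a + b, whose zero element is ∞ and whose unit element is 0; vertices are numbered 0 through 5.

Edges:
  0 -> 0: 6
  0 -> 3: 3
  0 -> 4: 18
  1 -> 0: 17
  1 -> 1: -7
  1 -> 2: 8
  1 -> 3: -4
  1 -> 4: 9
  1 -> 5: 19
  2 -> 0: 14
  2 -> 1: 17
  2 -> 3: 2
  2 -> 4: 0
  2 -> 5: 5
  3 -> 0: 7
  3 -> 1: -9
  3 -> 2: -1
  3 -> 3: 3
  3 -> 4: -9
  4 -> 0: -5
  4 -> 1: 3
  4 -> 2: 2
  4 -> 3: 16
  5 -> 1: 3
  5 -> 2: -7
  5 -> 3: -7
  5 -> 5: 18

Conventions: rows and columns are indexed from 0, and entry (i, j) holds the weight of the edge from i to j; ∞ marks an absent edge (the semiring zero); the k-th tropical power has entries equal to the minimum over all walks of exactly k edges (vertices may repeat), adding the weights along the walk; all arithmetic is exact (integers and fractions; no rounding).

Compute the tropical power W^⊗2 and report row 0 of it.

W^⊗2:
  [10, -6, 2, 6, -6, ∞]
  [3, -14, -5, -11, -13, 12]
  [-5, -7, -2, -2, -7, 23]
  [-14, -16, -7, -13, -6, 4]
  [1, -4, 11, -2, 2, 7]
  [0, -16, -8, -5, -16, -2]
Answer: row 0 of W^⊗2 = [10, -6, 2, 6, -6, ∞]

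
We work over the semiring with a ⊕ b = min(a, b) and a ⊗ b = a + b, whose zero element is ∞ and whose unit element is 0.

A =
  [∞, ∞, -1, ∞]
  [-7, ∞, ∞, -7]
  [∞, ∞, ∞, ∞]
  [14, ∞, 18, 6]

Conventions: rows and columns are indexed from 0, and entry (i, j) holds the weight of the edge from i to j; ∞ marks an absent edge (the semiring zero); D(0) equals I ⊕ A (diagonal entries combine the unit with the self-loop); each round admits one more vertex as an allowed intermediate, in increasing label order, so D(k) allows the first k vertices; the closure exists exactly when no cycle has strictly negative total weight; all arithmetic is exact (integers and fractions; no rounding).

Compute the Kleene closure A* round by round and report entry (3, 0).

D(0):
  [0, ∞, -1, ∞]
  [-7, 0, ∞, -7]
  [∞, ∞, 0, ∞]
  [14, ∞, 18, 0]
D(1):
  [0, ∞, -1, ∞]
  [-7, 0, -8, -7]
  [∞, ∞, 0, ∞]
  [14, ∞, 13, 0]
D(2):
  [0, ∞, -1, ∞]
  [-7, 0, -8, -7]
  [∞, ∞, 0, ∞]
  [14, ∞, 13, 0]
D(3):
  [0, ∞, -1, ∞]
  [-7, 0, -8, -7]
  [∞, ∞, 0, ∞]
  [14, ∞, 13, 0]
D(4):
  [0, ∞, -1, ∞]
  [-7, 0, -8, -7]
  [∞, ∞, 0, ∞]
  [14, ∞, 13, 0]
Answer: A*[3][0] = 14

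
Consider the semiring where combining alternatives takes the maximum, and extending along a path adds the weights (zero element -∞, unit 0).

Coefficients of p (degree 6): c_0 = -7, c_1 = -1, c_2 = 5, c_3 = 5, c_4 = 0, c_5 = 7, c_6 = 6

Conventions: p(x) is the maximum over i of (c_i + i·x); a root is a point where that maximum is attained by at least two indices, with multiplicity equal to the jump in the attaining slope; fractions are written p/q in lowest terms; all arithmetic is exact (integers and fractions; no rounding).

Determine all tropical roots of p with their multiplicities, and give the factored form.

hull edge (i=0, c=-7) to (i=2, c=5): slope 6, span 2
hull edge (i=2, c=5) to (i=5, c=7): slope 2/3, span 3
hull edge (i=5, c=7) to (i=6, c=6): slope -1, span 1
Factored form: p(x) = 6 ⊗ (x ⊕ (-6)) ⊗ (x ⊕ (-6)) ⊗ (x ⊕ (-2/3)) ⊗ (x ⊕ (-2/3)) ⊗ (x ⊕ (-2/3)) ⊗ (x ⊕ 1)
Answer: roots = -6 (mult 2), -2/3 (mult 3), 1 (mult 1)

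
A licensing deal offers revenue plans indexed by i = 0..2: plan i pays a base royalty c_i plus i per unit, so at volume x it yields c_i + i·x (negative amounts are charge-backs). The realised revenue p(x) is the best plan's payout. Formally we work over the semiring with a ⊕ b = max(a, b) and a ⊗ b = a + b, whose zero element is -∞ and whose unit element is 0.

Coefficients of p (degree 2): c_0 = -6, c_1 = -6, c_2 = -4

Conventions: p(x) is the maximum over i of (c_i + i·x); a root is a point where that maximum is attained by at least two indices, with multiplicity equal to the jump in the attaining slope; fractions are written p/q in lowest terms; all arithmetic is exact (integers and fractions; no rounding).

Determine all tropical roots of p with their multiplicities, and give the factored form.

hull edge (i=0, c=-6) to (i=2, c=-4): slope 1, span 2
Factored form: p(x) = -4 ⊗ (x ⊕ (-1)) ⊗ (x ⊕ (-1))
Answer: roots = -1 (mult 2)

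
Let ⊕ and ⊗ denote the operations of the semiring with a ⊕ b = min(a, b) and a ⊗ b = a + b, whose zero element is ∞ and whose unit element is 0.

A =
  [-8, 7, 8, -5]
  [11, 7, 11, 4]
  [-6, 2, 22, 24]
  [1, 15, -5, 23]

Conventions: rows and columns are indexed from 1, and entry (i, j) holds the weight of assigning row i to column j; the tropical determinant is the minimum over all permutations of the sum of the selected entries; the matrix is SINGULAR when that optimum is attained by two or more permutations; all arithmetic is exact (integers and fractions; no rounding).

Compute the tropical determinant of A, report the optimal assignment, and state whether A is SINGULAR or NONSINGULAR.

σ = (1, 2, 3, 4): (-8) + 7 + 22 + 23 = 44
σ = (1, 2, 4, 3): (-8) + 7 + 24 + (-5) = 18
σ = (1, 3, 2, 4): (-8) + 11 + 2 + 23 = 28
σ = (1, 3, 4, 2): (-8) + 11 + 24 + 15 = 42
σ = (1, 4, 2, 3): (-8) + 4 + 2 + (-5) = -7
σ = (1, 4, 3, 2): (-8) + 4 + 22 + 15 = 33
σ = (2, 1, 3, 4): 7 + 11 + 22 + 23 = 63
σ = (2, 1, 4, 3): 7 + 11 + 24 + (-5) = 37
σ = (2, 3, 1, 4): 7 + 11 + (-6) + 23 = 35
σ = (2, 3, 4, 1): 7 + 11 + 24 + 1 = 43
σ = (2, 4, 1, 3): 7 + 4 + (-6) + (-5) = 0
σ = (2, 4, 3, 1): 7 + 4 + 22 + 1 = 34
σ = (3, 1, 2, 4): 8 + 11 + 2 + 23 = 44
σ = (3, 1, 4, 2): 8 + 11 + 24 + 15 = 58
σ = (3, 2, 1, 4): 8 + 7 + (-6) + 23 = 32
σ = (3, 2, 4, 1): 8 + 7 + 24 + 1 = 40
σ = (3, 4, 1, 2): 8 + 4 + (-6) + 15 = 21
σ = (3, 4, 2, 1): 8 + 4 + 2 + 1 = 15
σ = (4, 1, 2, 3): (-5) + 11 + 2 + (-5) = 3
σ = (4, 1, 3, 2): (-5) + 11 + 22 + 15 = 43
σ = (4, 2, 1, 3): (-5) + 7 + (-6) + (-5) = -9
σ = (4, 2, 3, 1): (-5) + 7 + 22 + 1 = 25
σ = (4, 3, 1, 2): (-5) + 11 + (-6) + 15 = 15
σ = (4, 3, 2, 1): (-5) + 11 + 2 + 1 = 9
Optimal value attained by: σ = (4, 2, 1, 3).
Answer: det⊕(A) = -9; verdict: NONSINGULAR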